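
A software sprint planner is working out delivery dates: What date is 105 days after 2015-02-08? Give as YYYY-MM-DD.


Start: 2015-02-08
Adding 105 days
Days remaining in February: 20
After February: 85 days still to add
March 2015: 31 days, 54 remaining
April 2015: 30 days, 24 remaining
May 2015 has 31 days, need 24
Result: 2015-05-24

2015-05-24


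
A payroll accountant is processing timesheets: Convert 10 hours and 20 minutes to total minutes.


Hours: 10
Extra minutes: 20
Minutes per hour: 60
Hours to minutes: 10 x 60 = 600
Total: 600 + 20 = 620

620


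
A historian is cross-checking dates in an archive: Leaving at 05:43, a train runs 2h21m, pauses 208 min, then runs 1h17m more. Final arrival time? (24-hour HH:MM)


Depart: 05:43
Leg 1: +141 min -> 08:04
Layover: +208 min -> 11:32
Leg 2: +77 min -> 12:49
Total travel: 426 minutes = 7h 6m
Arrival: 12:49

12:49


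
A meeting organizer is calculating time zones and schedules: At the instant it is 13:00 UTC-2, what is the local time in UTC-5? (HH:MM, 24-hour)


Local time: 13:00 at UTC-2 (offset -2h)
Target zone: UTC-5 (offset -5h)
Difference: -5 - (-2) = -3 hours
Calculation: 13 + (-3) = 10
Result: 10:00

10:00


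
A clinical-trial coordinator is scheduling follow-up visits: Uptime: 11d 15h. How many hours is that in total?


Days: 11
Extra hours: 15
Hours per day: 24
Days to hours: 11 x 24 = 264
Total: 264 + 15 = 279

279


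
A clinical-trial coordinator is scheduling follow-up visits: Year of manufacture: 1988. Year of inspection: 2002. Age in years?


Birth year: 1988
Current year: 2002
Age = current year - birth year
Age = 2002 - 1988 = 14

14


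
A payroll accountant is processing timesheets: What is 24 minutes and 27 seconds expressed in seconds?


Minutes: 24
Extra seconds: 27
Seconds per minute: 60
Minutes to seconds: 24 x 60 = 1440
Total: 1440 + 27 = 1467

1467


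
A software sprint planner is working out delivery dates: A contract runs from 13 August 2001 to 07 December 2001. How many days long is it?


Start date: 2001-08-13
End date: 2001-12-07
Aug 2001: +19 days
Sep 2001: +30 days
Oct 2001: +31 days
Nov 2001: +30 days
Dec 2001: +6 days
Total: 116 days

116


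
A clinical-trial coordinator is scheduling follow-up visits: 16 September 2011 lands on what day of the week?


Date: 2011-09-16
January 1, 2011 is a Saturday
Day of year: 259
Offset from Jan 1: 258 days
258 mod 7 = 6
Result: Friday

Friday


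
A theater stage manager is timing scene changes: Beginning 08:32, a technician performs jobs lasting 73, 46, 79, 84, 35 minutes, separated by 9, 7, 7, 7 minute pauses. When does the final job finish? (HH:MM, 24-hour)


Start: 08:32 = 512 min from midnight
  after task 1 (73 min): 09:45
  after break (9 min): 09:54
  after task 2 (46 min): 10:40
  after break (7 min): 10:47
  after task 3 (79 min): 12:06
  after break (7 min): 12:13
  after task 4 (84 min): 13:37
  after break (7 min): 13:44
  after task 5 (35 min): 14:19
Total elapsed: 347 minutes
End time: 14:19

14:19


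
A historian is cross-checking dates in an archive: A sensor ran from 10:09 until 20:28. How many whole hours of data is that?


Start: 10:09
End: 20:28
Hour difference: 20 - 10 = 10 hours
Minute difference: 28 - 9 = 19 minutes
Total minutes: 619
Complete hours: 619 / 60 = 10 (remainder 19)

10


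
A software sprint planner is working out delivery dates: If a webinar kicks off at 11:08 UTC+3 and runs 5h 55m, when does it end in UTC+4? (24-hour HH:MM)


Start: 11:08 in UTC+3
Step 1 - add duration:
  minutes: 8 + 55 = 63 (carry 1h)
  hours: 11 + 5 + 1 = 17
  end in UTC+3: 17:03
Step 2 - convert UTC+3 -> UTC+4:
  offset difference: 4 - (3) = 1 hours
  17 + (1) = 18 -> mod 24 = 18
Result: 18:03 in UTC+4

18:03


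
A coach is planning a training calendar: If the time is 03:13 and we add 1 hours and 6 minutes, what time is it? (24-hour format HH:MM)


Start time: 03:13
Adding: 1 hours 6 minutes
Minutes: 13 + 6 = 19
Hours: 3 + 1 + 0 = 4
Result: 04:19

04:19


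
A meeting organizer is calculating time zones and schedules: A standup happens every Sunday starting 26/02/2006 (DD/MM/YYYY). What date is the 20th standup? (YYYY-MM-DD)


First occurrence: 2006-02-26 (occurrence 1)
Each occurrence is 7 days after the previous.
Occurrence 20 is 19 weeks after the first.
19 weeks = 133 days
2006-02-26 + 133 days = 2006-07-09

2006-07-09


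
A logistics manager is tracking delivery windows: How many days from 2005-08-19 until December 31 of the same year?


Start: August 19, 2005
End: December 31, 2005
Days left in August: 12
September: 30
October: 31
November: 30
December: 31
Sum of remaining months: 122
Total: 12 + 122 = 134

134


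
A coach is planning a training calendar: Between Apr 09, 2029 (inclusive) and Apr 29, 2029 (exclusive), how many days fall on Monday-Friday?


Start: 2029-04-09 (Monday)
End (exclusive): 2029-04-29 (Sunday)
Total calendar days: 20
Full weeks: 20 // 7 = 2 -> 10 weekdays
Remaining 6 days starting on Monday:
  Mon(w), Tue(w), Wed(w), Thu(w), Fri(w), Sat(-) -> 5 weekdays
Total business days: 10 + 5 = 15

15


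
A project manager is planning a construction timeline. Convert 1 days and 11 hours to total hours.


Days: 1
Extra hours: 11
Hours per day: 24
Days to hours: 1 x 24 = 24
Total: 24 + 11 = 35

35


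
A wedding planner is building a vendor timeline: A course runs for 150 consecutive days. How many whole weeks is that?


Total days: 150
Days per week: 7
Division: 150 / 7 = 21 remainder 3
Complete weeks: 21
Remaining days: 3

21


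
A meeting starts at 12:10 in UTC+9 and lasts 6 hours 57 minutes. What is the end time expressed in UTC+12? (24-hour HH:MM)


Start: 12:10 in UTC+9
Step 1 - add duration:
  minutes: 10 + 57 = 67 (carry 1h)
  hours: 12 + 6 + 1 = 19
  end in UTC+9: 19:07
Step 2 - convert UTC+9 -> UTC+12:
  offset difference: 12 - (9) = 3 hours
  19 + (3) = 22 -> mod 24 = 22
Result: 22:07 in UTC+12

22:07


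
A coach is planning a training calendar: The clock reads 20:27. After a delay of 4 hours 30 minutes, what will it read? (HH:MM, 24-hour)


Start time: 20:27
Adding: 4 hours 30 minutes
Minutes: 27 + 30 = 57
Hours: 20 + 4 + 0 = 24
Hour wraparound: 24 mod 24 = 0
Result: 00:57

00:57


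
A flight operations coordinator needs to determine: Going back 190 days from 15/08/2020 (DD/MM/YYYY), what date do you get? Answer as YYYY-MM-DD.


Start: 2020-08-15
Subtracting 190 days
Days already passed in August: 15
After going back through August: 175 more days to subtract
July 2020: 31 days, 144 remaining
June 2020: 30 days, 114 remaining
May 2020: 31 days, 83 remaining
April 2020: 30 days, 53 remaining
Result: 2020-02-07

2020-02-07


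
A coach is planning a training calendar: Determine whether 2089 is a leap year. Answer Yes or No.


Year: 2089
Divisible by 4? 2089 / 4 = 522.25 -> No
Not divisible by 4, so NOT a leap year

No


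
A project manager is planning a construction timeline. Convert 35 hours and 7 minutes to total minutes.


Hours: 35
Extra minutes: 7
Minutes per hour: 60
Hours to minutes: 35 x 60 = 2100
Total: 2100 + 7 = 2107

2107


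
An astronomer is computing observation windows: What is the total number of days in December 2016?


Month: December
Year: 2016
December is a 31-day month
Total: 31 days

31


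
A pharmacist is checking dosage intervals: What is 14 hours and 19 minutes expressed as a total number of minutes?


Hours: 14
Minutes: 19
Convert hours to minutes: 14 x 60 = 840
Add remaining minutes: 840 + 19 = 859

859


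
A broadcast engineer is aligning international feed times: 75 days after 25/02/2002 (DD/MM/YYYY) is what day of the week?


Start: 2002-02-25 (Monday)
Step 1 - find target date: add 75 days
  2002-02-25 + 75 days = 2002-05-11
Step 2 - day of week:
  75 mod 7 = 5
  Monday + 5 days -> Saturday
Result: Saturday (2002-05-11)

Saturday


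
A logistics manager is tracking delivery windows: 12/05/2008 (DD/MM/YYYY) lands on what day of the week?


Date: 2008-05-12
January 1, 2008 is a Tuesday
Day of year: 133
Offset from Jan 1: 132 days
132 mod 7 = 6
Result: Monday

Monday


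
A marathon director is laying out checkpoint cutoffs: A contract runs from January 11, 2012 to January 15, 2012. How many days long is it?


Start date: 2012-01-11
End date: 2012-01-15
Jan 2012: +4 days
Total: 4 days

4


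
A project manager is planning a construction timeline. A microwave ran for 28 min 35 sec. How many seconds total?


Minutes: 28
Extra seconds: 35
Seconds per minute: 60
Minutes to seconds: 28 x 60 = 1680
Total: 1680 + 35 = 1715

1715


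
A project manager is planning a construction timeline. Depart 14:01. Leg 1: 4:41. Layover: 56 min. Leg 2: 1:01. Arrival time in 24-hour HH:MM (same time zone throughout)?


Depart: 14:01
Leg 1: +281 min -> 18:42
Layover: +56 min -> 19:38
Leg 2: +61 min -> 20:39
Total travel: 398 minutes = 6h 38m
Arrival: 20:39

20:39


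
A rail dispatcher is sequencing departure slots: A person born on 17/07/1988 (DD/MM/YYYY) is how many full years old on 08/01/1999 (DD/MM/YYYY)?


Birth: 1988-07-17
Reference: 1999-01-08
Year difference: 1999 - 1988 = 11
Has birthday (07-17) occurred by 01-08? No
Birthday not yet reached this year -> subtract 1
Age in full years: 10

10


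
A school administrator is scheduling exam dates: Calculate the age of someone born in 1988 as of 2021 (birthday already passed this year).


Birth year: 1988
Current year: 2021
Age = current year - birth year
Age = 2021 - 1988 = 33

33


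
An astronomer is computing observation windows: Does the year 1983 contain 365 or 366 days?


Year: 1983
Check leap year rules:
Divisible by 4? No
1983 is not a leap year
Days: 365

365


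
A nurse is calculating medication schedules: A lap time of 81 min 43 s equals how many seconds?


Minutes: 81
Seconds: 43
Convert minutes to seconds: 81 x 60 = 4860
Add remaining seconds: 4860 + 43 = 4903

4903


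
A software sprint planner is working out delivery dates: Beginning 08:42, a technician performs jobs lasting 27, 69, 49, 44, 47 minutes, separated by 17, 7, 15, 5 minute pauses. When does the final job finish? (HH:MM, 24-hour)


Start: 08:42 = 522 min from midnight
  after task 1 (27 min): 09:09
  after break (17 min): 09:26
  after task 2 (69 min): 10:35
  after break (7 min): 10:42
  after task 3 (49 min): 11:31
  after break (15 min): 11:46
  after task 4 (44 min): 12:30
  after break (5 min): 12:35
  after task 5 (47 min): 13:22
Total elapsed: 280 minutes
End time: 13:22

13:22


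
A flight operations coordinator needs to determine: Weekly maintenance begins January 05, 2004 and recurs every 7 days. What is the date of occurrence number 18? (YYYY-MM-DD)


First occurrence: 2004-01-05 (occurrence 1)
Each occurrence is 7 days after the previous.
Occurrence 18 is 17 weeks after the first.
17 weeks = 119 days
2004-01-05 + 119 days = 2004-05-03

2004-05-03


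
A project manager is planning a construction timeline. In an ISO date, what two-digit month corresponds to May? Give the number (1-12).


Calendar month order:
4. April
5. May <--
6. June
May is month number 5

5


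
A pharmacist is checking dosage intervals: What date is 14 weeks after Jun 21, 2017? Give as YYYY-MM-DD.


Start: 2017-06-21
Weeks to add: 14
Convert to days: 14 x 7 = 98 days
Add 98 days to 2017-06-21
Result: 2017-09-27

2017-09-27


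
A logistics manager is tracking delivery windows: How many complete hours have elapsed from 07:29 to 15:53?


Start: 07:29
End: 15:53
Hour difference: 15 - 7 = 8 hours
Minute difference: 53 - 29 = 24 minutes
Total minutes: 504
Complete hours: 504 / 60 = 8 (remainder 24)

8


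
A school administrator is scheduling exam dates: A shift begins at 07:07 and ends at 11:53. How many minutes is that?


Start time: 07:07 = 427 minutes from midnight
End time: 11:53 = 713 minutes from midnight
Difference: 713 - 427 = 286 minutes
That is 4 hours and 46 minutes

286


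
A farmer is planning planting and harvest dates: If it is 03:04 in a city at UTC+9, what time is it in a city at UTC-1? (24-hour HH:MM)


Local time: 03:04 at UTC+9 (offset 9h)
Target zone: UTC-1 (offset -1h)
Difference: -1 - (9) = -10 hours
Calculation: 3 + (-10) = -7
Wraparound: (-7) mod 24 = 17
Result: 17:04

17:04


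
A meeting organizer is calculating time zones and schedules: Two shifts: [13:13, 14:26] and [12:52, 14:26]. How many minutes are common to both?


Interval A: [793, 866] minutes from midnight
Interval B: [772, 866] minutes from midnight
Overlap start = max(793, 772) = 793
Overlap end = min(866, 866) = 866
Overlap = 866 - 793 = 73 minutes

73


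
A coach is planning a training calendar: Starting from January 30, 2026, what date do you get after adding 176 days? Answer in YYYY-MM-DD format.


Start: 2026-01-30
Adding 176 days
Days remaining in January: 1
After January: 175 days still to add
February 2026: 28 days, 147 remaining
March 2026: 31 days, 116 remaining
April 2026: 30 days, 86 remaining
May 2026: 31 days, 55 remaining
Result: 2026-07-25

2026-07-25


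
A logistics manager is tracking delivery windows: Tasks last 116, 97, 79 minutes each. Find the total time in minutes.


Durations: 116, 97, 79
Running sum: 116
+ 97 = 213
+ 79 = 292
Total duration: 292 minutes
That is 4 hours and 52 minutes

292


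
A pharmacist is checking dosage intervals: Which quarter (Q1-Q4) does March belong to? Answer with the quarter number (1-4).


Month: March (month 3)
Q1: January-March (months 1-3)
Q2: April-June (months 4-6)
Q3: July-September (months 7-9)
Q4: October-December (months 10-12)
Month 3 falls in Q1

1


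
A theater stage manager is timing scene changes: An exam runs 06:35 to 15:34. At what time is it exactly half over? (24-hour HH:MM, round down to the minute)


Start time: 06:35 = 395 minutes from midnight
End time: 15:34 = 934 minutes from midnight
Sum: 395 + 934 = 1329
Midpoint: 1329 / 2 = 664 minutes
Convert: 664 / 60 = 11 hours, 4 minutes
Result: 11:04

11:04


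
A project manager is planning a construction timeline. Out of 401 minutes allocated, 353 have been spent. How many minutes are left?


Total budget: 401 minutes
Time used: 353 minutes
Remaining: 401 - 353 = 48 minutes
Percent used: 88.0%
Percent remaining: 12.0%

48


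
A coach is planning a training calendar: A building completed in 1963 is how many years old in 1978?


Birth year: 1963
Current year: 1978
Age = current year - birth year
Age = 1978 - 1963 = 15

15


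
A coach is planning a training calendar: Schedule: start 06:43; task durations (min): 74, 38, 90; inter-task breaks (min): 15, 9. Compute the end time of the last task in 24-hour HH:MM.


Start: 06:43 = 403 min from midnight
  after task 1 (74 min): 07:57
  after break (15 min): 08:12
  after task 2 (38 min): 08:50
  after break (9 min): 08:59
  after task 3 (90 min): 10:29
Total elapsed: 226 minutes
End time: 10:29

10:29


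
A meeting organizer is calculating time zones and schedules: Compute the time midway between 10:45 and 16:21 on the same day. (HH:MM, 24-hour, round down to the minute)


Start time: 10:45 = 645 minutes from midnight
End time: 16:21 = 981 minutes from midnight
Sum: 645 + 981 = 1626
Midpoint: 1626 / 2 = 813 minutes
Convert: 813 / 60 = 13 hours, 33 minutes
Result: 13:33

13:33


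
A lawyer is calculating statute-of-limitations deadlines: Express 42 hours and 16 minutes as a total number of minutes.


Hours: 42
Extra minutes: 16
Minutes per hour: 60
Hours to minutes: 42 x 60 = 2520
Total: 2520 + 16 = 2536

2536


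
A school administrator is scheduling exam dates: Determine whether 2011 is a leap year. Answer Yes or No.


Year: 2011
Divisible by 4? 2011 / 4 = 502.75 -> No
Not divisible by 4, so NOT a leap year

No


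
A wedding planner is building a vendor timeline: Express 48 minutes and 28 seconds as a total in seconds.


Minutes: 48
Seconds: 28
Convert minutes to seconds: 48 x 60 = 2880
Add remaining seconds: 2880 + 28 = 2908

2908


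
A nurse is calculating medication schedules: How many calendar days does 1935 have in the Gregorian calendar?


Year: 1935
Check leap year rules:
Divisible by 4? No
1935 is not a leap year
Days: 365

365


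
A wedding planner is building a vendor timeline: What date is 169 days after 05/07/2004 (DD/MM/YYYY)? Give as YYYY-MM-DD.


Start: 2004-07-05
Adding 169 days
Days remaining in July: 26
After July: 143 days still to add
August 2004: 31 days, 112 remaining
September 2004: 30 days, 82 remaining
October 2004: 31 days, 51 remaining
November 2004: 30 days, 21 remaining
Result: 2004-12-21

2004-12-21


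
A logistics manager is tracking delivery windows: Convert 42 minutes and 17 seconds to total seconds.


Minutes: 42
Extra seconds: 17
Seconds per minute: 60
Minutes to seconds: 42 x 60 = 2520
Total: 2520 + 17 = 2537

2537


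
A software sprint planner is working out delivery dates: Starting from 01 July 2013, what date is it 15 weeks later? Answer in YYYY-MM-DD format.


Start: 2013-07-01
Weeks to add: 15
Convert to days: 15 x 7 = 105 days
Add 105 days to 2013-07-01
Result: 2013-10-14

2013-10-14


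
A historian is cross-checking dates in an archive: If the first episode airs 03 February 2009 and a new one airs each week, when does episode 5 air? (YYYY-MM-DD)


First occurrence: 2009-02-03 (occurrence 1)
Each occurrence is 7 days after the previous.
Occurrence 5 is 4 weeks after the first.
4 weeks = 28 days
2009-02-03 + 28 days = 2009-03-03

2009-03-03


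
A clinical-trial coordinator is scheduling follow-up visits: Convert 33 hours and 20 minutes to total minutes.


Hours: 33
Minutes: 20
Convert hours to minutes: 33 x 60 = 1980
Add remaining minutes: 1980 + 20 = 2000

2000


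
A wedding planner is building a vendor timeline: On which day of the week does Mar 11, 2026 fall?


Date: 2026-03-11
January 1, 2026 is a Thursday
Day of year: 70
Offset from Jan 1: 69 days
69 mod 7 = 6
Result: Wednesday

Wednesday


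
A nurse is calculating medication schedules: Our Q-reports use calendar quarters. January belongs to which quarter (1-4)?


Month: January (month 1)
Q1: January-March (months 1-3)
Q2: April-June (months 4-6)
Q3: July-September (months 7-9)
Q4: October-December (months 10-12)
Month 1 falls in Q1

1


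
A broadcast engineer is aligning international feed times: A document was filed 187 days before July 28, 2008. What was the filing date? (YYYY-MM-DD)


Start: 2008-07-28
Subtracting 187 days
Days already passed in July: 28
After going back through July: 159 more days to subtract
June 2008: 30 days, 129 remaining
May 2008: 31 days, 98 remaining
April 2008: 30 days, 68 remaining
March 2008: 31 days, 37 remaining
Result: 2008-01-23

2008-01-23


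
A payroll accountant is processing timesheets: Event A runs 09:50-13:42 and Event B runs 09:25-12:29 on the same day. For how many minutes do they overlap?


Interval A: [590, 822] minutes from midnight
Interval B: [565, 749] minutes from midnight
Overlap start = max(590, 565) = 590
Overlap end = min(822, 749) = 749
Overlap = 749 - 590 = 159 minutes

159


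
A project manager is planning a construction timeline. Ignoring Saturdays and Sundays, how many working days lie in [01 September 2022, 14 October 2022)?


Start: 2022-09-01 (Thursday)
End (exclusive): 2022-10-14 (Friday)
Total calendar days: 43
Full weeks: 43 // 7 = 6 -> 30 weekdays
Remaining 1 days starting on Thursday:
  Thu(w) -> 1 weekdays
Total business days: 30 + 1 = 31

31


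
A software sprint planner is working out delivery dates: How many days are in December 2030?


Month: December
Year: 2030
December is a 31-day month
Total: 31 days

31


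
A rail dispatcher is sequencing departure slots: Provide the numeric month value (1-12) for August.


Calendar month order:
7. July
8. August <--
9. September
August is month number 8

8


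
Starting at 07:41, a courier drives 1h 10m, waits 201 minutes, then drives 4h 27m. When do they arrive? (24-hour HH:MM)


Depart: 07:41
Leg 1: +70 min -> 08:51
Layover: +201 min -> 12:12
Leg 2: +267 min -> 16:39
Total travel: 538 minutes = 8h 58m
Arrival: 16:39

16:39


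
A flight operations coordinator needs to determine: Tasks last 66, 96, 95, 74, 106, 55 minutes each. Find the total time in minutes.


Durations: 66, 96, 95, 74, 106, 55
Running sum: 66
+ 96 = 162
+ 95 = 257
+ 74 = 331
+ 106 = 437
+ 55 = 492
Total duration: 492 minutes
That is 8 hours and 12 minutes

492


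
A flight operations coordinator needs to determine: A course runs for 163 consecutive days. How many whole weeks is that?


Total days: 163
Days per week: 7
Division: 163 / 7 = 23 remainder 2
Complete weeks: 23
Remaining days: 2

23


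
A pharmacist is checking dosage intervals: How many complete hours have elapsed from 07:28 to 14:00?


Start: 07:28
End: 14:00
Hour difference: 14 - 7 = 7 hours
Minute difference: 0 - 28 = -28 minutes
Total minutes: 392
Complete hours: 392 / 60 = 6 (remainder 32)

6


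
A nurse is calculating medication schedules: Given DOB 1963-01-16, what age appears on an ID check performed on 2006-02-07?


Birth: 1963-01-16
Reference: 2006-02-07
Year difference: 2006 - 1963 = 43
Has birthday (01-16) occurred by 02-07? Yes
Age in full years: 43

43


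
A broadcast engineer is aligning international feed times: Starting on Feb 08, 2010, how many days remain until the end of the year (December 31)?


Start: February 08, 2010
End: December 31, 2010
Days left in February: 20
March: 31
April: 30
May: 31
June: 30
... plus remaining months
Sum of remaining months: 306
Total: 20 + 306 = 326

326


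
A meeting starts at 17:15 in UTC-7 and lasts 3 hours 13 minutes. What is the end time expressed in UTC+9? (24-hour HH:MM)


Start: 17:15 in UTC-7
Step 1 - add duration:
  minutes: 15 + 13 = 28
  hours: 17 + 3 + 0 = 20
  end in UTC-7: 20:28
Step 2 - convert UTC-7 -> UTC+9:
  offset difference: 9 - (-7) = 16 hours
  20 + (16) = 36 -> mod 24 = 12
Result: 12:28 in UTC+9

12:28


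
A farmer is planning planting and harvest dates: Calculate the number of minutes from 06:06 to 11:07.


Start time: 06:06 = 366 minutes from midnight
End time: 11:07 = 667 minutes from midnight
Difference: 667 - 366 = 301 minutes
That is 5 hours and 1 minutes

301


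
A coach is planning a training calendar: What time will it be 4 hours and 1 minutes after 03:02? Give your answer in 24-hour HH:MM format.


Start time: 03:02
Adding: 4 hours 1 minutes
Minutes: 2 + 1 = 3
Hours: 3 + 4 + 0 = 7
Result: 07:03

07:03


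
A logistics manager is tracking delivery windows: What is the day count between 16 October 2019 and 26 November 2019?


Start date: 2019-10-16
End date: 2019-11-26
Oct 2019: +16 days
Nov 2019: +25 days
Total: 41 days

41


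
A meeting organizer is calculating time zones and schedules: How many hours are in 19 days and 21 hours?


Days: 19
Extra hours: 21
Hours per day: 24
Days to hours: 19 x 24 = 456
Total: 456 + 21 = 477

477


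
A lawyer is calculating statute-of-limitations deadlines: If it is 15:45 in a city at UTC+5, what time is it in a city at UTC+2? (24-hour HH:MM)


Local time: 15:45 at UTC+5 (offset 5h)
Target zone: UTC+2 (offset 2h)
Difference: 2 - (5) = -3 hours
Calculation: 15 + (-3) = 12
Result: 12:45

12:45


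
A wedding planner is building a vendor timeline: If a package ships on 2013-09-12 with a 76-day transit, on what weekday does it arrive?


Start: 2013-09-12 (Thursday)
Step 1 - find target date: add 76 days
  2013-09-12 + 76 days = 2013-11-27
Step 2 - day of week:
  76 mod 7 = 6
  Thursday + 6 days -> Wednesday
Result: Wednesday (2013-11-27)

Wednesday


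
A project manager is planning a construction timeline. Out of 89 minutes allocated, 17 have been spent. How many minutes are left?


Total budget: 89 minutes
Time used: 17 minutes
Remaining: 89 - 17 = 72 minutes
Percent used: 19.1%
Percent remaining: 80.9%

72


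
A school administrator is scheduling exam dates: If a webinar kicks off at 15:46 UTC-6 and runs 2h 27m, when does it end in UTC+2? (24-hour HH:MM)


Start: 15:46 in UTC-6
Step 1 - add duration:
  minutes: 46 + 27 = 73 (carry 1h)
  hours: 15 + 2 + 1 = 18
  end in UTC-6: 18:13
Step 2 - convert UTC-6 -> UTC+2:
  offset difference: 2 - (-6) = 8 hours
  18 + (8) = 26 -> mod 24 = 2
Result: 02:13 in UTC+2

02:13


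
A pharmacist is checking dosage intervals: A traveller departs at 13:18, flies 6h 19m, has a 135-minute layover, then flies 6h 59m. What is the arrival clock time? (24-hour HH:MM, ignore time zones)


Depart: 13:18
Leg 1: +379 min -> 19:37
Layover: +135 min -> 21:52
Leg 2: +419 min -> 04:51
Total travel: 933 minutes = 15h 33m
Arrival: 04:51

04:51


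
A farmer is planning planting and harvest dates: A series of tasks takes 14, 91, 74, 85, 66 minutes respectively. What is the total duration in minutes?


Durations: 14, 91, 74, 85, 66
Running sum: 14
+ 91 = 105
+ 74 = 179
+ 85 = 264
+ 66 = 330
Total duration: 330 minutes
That is 5 hours and 30 minutes

330


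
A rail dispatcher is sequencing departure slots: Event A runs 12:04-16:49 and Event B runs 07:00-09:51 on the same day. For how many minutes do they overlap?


Interval A: [724, 1009] minutes from midnight
Interval B: [420, 591] minutes from midnight
Overlap start = max(724, 420) = 724
Overlap end = min(1009, 591) = 591
End <= start, so the intervals do not overlap: 0 minutes

0


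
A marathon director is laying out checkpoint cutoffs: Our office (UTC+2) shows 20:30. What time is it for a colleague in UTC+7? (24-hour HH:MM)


Local time: 20:30 at UTC+2 (offset 2h)
Target zone: UTC+7 (offset 7h)
Difference: 7 - (2) = 5 hours
Calculation: 20 + (5) = 25
Wraparound: (25) mod 24 = 1
Result: 01:30

01:30


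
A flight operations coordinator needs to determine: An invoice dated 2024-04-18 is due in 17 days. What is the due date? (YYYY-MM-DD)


Start: 2024-04-18
Adding 17 days
Days remaining in April: 12
After April: 5 days still to add
May 2024 has 31 days, need 5
Result: 2024-05-05

2024-05-05


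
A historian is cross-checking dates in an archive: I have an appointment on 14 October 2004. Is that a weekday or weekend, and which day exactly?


Date: 2004-10-14
January 1, 2004 is a Thursday
Day of year: 288
Offset from Jan 1: 287 days
287 mod 7 = 0
Result: Thursday

Thursday


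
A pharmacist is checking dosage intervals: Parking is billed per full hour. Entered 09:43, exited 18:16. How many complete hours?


Start: 09:43
End: 18:16
Hour difference: 18 - 9 = 9 hours
Minute difference: 16 - 43 = -27 minutes
Total minutes: 513
Complete hours: 513 / 60 = 8 (remainder 33)

8


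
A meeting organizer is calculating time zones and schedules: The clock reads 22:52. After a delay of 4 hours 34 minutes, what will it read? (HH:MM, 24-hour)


Start time: 22:52
Adding: 4 hours 34 minutes
Minutes: 52 + 34 = 86
Minute overflow: 86 >= 60, so carry 1 hour, minutes = 26
Hours: 22 + 4 + 1 = 27
Hour wraparound: 27 mod 24 = 3
Result: 03:26

03:26


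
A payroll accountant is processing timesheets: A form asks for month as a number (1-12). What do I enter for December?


Calendar month order:
11. November
12. December <--
December is month number 12

12


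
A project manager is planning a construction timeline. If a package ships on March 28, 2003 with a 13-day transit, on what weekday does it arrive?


Start: 2003-03-28 (Friday)
Step 1 - find target date: add 13 days
  2003-03-28 + 13 days = 2003-04-10
Step 2 - day of week:
  13 mod 7 = 6
  Friday + 6 days -> Thursday
Result: Thursday (2003-04-10)

Thursday


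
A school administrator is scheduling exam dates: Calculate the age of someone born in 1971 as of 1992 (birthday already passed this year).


Birth year: 1971
Current year: 1992
Age = current year - birth year
Age = 1992 - 1971 = 21

21


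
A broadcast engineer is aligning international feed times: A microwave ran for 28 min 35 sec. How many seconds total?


Minutes: 28
Extra seconds: 35
Seconds per minute: 60
Minutes to seconds: 28 x 60 = 1680
Total: 1680 + 35 = 1715

1715


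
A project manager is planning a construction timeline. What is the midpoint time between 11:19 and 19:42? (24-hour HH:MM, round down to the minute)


Start time: 11:19 = 679 minutes from midnight
End time: 19:42 = 1182 minutes from midnight
Sum: 679 + 1182 = 1861
Midpoint: 1861 / 2 = 930 minutes
Convert: 930 / 60 = 15 hours, 30 minutes
Result: 15:30

15:30


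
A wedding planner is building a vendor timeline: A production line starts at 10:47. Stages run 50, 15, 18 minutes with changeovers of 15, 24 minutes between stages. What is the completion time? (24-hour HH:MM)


Start: 10:47 = 647 min from midnight
  after task 1 (50 min): 11:37
  after break (15 min): 11:52
  after task 2 (15 min): 12:07
  after break (24 min): 12:31
  after task 3 (18 min): 12:49
Total elapsed: 122 minutes
End time: 12:49

12:49


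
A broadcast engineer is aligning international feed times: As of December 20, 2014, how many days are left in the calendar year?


Start: December 20, 2014
End: December 31, 2014
Days left in December: 11
Total: 11 days

11


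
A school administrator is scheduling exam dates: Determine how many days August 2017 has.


Month: August
Year: 2017
August is a 31-day month
Total: 31 days

31


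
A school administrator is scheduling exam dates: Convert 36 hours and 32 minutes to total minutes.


Hours: 36
Minutes: 32
Convert hours to minutes: 36 x 60 = 2160
Add remaining minutes: 2160 + 32 = 2192

2192


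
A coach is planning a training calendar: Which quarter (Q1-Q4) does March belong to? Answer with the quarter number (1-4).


Month: March (month 3)
Q1: January-March (months 1-3)
Q2: April-June (months 4-6)
Q3: July-September (months 7-9)
Q4: October-December (months 10-12)
Month 3 falls in Q1

1


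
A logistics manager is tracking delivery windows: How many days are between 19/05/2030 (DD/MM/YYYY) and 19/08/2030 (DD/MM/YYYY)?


Start date: 2030-05-19
End date: 2030-08-19
May 2030: +13 days
Jun 2030: +30 days
Jul 2030: +31 days
Aug 2030: +18 days
Total: 92 days

92


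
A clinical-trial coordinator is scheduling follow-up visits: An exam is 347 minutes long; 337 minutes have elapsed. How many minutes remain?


Total budget: 347 minutes
Time used: 337 minutes
Remaining: 347 - 337 = 10 minutes
Percent used: 97.1%
Percent remaining: 2.9%

10


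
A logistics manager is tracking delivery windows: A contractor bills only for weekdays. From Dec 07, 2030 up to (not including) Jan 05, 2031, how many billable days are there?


Start: 2030-12-07 (Saturday)
End (exclusive): 2031-01-05 (Sunday)
Total calendar days: 29
Full weeks: 29 // 7 = 4 -> 20 weekdays
Remaining 1 days starting on Saturday:
  Sat(-) -> 0 weekdays
Total business days: 20 + 0 = 20

20


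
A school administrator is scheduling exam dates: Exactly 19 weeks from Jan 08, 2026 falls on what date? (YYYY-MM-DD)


Start: 2026-01-08
Weeks to add: 19
Convert to days: 19 x 7 = 133 days
Add 133 days to 2026-01-08
Result: 2026-05-21

2026-05-21


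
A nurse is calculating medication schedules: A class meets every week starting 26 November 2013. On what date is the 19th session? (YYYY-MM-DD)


First occurrence: 2013-11-26 (occurrence 1)
Each occurrence is 7 days after the previous.
Occurrence 19 is 18 weeks after the first.
18 weeks = 126 days
2013-11-26 + 126 days = 2014-04-01

2014-04-01


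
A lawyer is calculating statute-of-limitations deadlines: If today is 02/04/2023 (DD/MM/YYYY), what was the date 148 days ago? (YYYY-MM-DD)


Start: 2023-04-02
Subtracting 148 days
Days already passed in April: 2
After going back through April: 146 more days to subtract
March 2023: 31 days, 115 remaining
February 2023: 28 days, 87 remaining
January 2023: 31 days, 56 remaining
December 2022: 31 days, 25 remaining
Result: 2022-11-05

2022-11-05


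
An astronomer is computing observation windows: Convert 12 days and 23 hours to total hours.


Days: 12
Extra hours: 23
Hours per day: 24
Days to hours: 12 x 24 = 288
Total: 288 + 23 = 311

311


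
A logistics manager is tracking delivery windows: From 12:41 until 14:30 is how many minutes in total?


Start time: 12:41 = 761 minutes from midnight
End time: 14:30 = 870 minutes from midnight
Difference: 870 - 761 = 109 minutes
That is 1 hours and 49 minutes

109


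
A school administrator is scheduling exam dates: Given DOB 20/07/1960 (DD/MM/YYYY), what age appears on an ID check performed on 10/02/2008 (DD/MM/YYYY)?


Birth: 1960-07-20
Reference: 2008-02-10
Year difference: 2008 - 1960 = 48
Has birthday (07-20) occurred by 02-10? No
Birthday not yet reached this year -> subtract 1
Age in full years: 47

47


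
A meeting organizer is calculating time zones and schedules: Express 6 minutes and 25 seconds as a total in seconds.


Minutes: 6
Seconds: 25
Convert minutes to seconds: 6 x 60 = 360
Add remaining seconds: 360 + 25 = 385

385


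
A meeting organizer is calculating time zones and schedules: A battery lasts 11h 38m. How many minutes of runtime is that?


Hours: 11
Extra minutes: 38
Minutes per hour: 60
Hours to minutes: 11 x 60 = 660
Total: 660 + 38 = 698

698


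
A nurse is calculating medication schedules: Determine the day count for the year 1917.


Year: 1917
Check leap year rules:
Divisible by 4? No
1917 is not a leap year
Days: 365

365


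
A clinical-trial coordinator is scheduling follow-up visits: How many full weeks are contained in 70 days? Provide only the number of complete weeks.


Total days: 70
Days per week: 7
Division: 70 / 7 = 10 remainder 0
Complete weeks: 10
Remaining days: 0

10


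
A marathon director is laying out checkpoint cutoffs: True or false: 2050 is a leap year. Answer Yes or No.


Year: 2050
Divisible by 4? 2050 / 4 = 512.5 -> No
Not divisible by 4, so NOT a leap year

No


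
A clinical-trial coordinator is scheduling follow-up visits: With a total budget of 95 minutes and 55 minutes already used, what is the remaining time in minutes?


Total budget: 95 minutes
Time used: 55 minutes
Remaining: 95 - 55 = 40 minutes
Percent used: 57.9%
Percent remaining: 42.1%

40


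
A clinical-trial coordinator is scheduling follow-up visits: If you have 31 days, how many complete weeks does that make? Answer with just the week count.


Total days: 31
Days per week: 7
Division: 31 / 7 = 4 remainder 3
Complete weeks: 4
Remaining days: 3

4


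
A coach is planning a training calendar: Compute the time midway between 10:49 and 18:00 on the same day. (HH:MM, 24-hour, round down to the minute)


Start time: 10:49 = 649 minutes from midnight
End time: 18:00 = 1080 minutes from midnight
Sum: 649 + 1080 = 1729
Midpoint: 1729 / 2 = 864 minutes
Convert: 864 / 60 = 14 hours, 24 minutes
Result: 14:24

14:24


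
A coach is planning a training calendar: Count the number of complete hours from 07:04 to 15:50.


Start: 07:04
End: 15:50
Hour difference: 15 - 7 = 8 hours
Minute difference: 50 - 4 = 46 minutes
Total minutes: 526
Complete hours: 526 / 60 = 8 (remainder 46)

8


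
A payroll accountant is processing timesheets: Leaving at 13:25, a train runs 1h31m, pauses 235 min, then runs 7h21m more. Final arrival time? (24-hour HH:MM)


Depart: 13:25
Leg 1: +91 min -> 14:56
Layover: +235 min -> 18:51
Leg 2: +441 min -> 02:12
Total travel: 767 minutes = 12h 47m
Arrival: 02:12

02:12


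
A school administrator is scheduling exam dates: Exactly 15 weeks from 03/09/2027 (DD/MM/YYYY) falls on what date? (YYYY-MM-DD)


Start: 2027-09-03
Weeks to add: 15
Convert to days: 15 x 7 = 105 days
Add 105 days to 2027-09-03
Result: 2027-12-17

2027-12-17


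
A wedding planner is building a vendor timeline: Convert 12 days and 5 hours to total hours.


Days: 12
Extra hours: 5
Hours per day: 24
Days to hours: 12 x 24 = 288
Total: 288 + 5 = 293

293


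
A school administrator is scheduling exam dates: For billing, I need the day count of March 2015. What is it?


Month: March
Year: 2015
March is a 31-day month
Total: 31 days

31


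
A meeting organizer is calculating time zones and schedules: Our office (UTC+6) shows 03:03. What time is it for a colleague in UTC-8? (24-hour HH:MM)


Local time: 03:03 at UTC+6 (offset 6h)
Target zone: UTC-8 (offset -8h)
Difference: -8 - (6) = -14 hours
Calculation: 3 + (-14) = -11
Wraparound: (-11) mod 24 = 13
Result: 13:03

13:03


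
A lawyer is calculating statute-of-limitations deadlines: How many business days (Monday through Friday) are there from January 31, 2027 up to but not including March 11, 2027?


Start: 2027-01-31 (Sunday)
End (exclusive): 2027-03-11 (Thursday)
Total calendar days: 39
Full weeks: 39 // 7 = 5 -> 25 weekdays
Remaining 4 days starting on Sunday:
  Sun(-), Mon(w), Tue(w), Wed(w) -> 3 weekdays
Total business days: 25 + 3 = 28

28


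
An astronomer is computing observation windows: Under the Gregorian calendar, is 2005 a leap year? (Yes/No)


Year: 2005
Divisible by 4? 2005 / 4 = 501.25 -> No
Not divisible by 4, so NOT a leap year

No


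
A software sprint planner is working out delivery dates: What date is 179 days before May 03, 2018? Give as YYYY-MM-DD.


Start: 2018-05-03
Subtracting 179 days
Days already passed in May: 3
After going back through May: 176 more days to subtract
April 2018: 30 days, 146 remaining
March 2018: 31 days, 115 remaining
February 2018: 28 days, 87 remaining
January 2018: 31 days, 56 remaining
Result: 2017-11-05

2017-11-05


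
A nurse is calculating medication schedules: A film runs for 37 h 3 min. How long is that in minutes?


Hours: 37
Minutes: 3
Convert hours to minutes: 37 x 60 = 2220
Add remaining minutes: 2220 + 3 = 2223

2223


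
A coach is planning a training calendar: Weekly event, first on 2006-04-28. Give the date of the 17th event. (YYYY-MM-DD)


First occurrence: 2006-04-28 (occurrence 1)
Each occurrence is 7 days after the previous.
Occurrence 17 is 16 weeks after the first.
16 weeks = 112 days
2006-04-28 + 112 days = 2006-08-18

2006-08-18


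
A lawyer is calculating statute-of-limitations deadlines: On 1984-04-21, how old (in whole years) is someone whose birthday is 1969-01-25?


Birth: 1969-01-25
Reference: 1984-04-21
Year difference: 1984 - 1969 = 15
Has birthday (01-25) occurred by 04-21? Yes
Age in full years: 15

15


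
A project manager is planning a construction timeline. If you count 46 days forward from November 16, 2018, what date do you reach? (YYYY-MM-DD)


Start: 2018-11-16
Adding 46 days
Days remaining in November: 14
After November: 32 days still to add
December 2018: 31 days, 1 remaining
January 2019 has 31 days, need 1
Result: 2019-01-01

2019-01-01


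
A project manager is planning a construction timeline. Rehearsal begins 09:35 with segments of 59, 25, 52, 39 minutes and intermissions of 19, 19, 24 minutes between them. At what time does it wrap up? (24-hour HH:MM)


Start: 09:35 = 575 min from midnight
  after task 1 (59 min): 10:34
  after break (19 min): 10:53
  after task 2 (25 min): 11:18
  after break (19 min): 11:37
  after task 3 (52 min): 12:29
  after break (24 min): 12:53
  after task 4 (39 min): 13:32
Total elapsed: 237 minutes
End time: 13:32

13:32


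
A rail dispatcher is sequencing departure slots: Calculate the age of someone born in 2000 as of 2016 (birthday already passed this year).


Birth year: 2000
Current year: 2016
Age = current year - birth year
Age = 2016 - 2000 = 16

16


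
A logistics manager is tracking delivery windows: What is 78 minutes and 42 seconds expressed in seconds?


Minutes: 78
Extra seconds: 42
Seconds per minute: 60
Minutes to seconds: 78 x 60 = 4680
Total: 4680 + 42 = 4722

4722


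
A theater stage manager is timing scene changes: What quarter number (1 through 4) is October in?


Month: October (month 10)
Q1: January-March (months 1-3)
Q2: April-June (months 4-6)
Q3: July-September (months 7-9)
Q4: October-December (months 10-12)
Month 10 falls in Q4

4
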